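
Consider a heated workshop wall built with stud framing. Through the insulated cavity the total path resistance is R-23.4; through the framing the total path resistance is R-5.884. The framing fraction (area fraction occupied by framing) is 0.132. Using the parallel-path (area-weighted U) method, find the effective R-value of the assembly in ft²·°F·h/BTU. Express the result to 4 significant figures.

U_eff = 0.868/23.4 + 0.132/5.884 = 0.037094 + 0.022434 = 0.059528
R_eff = 1/U_eff = 16.799 ft²·°F·h/BTU

16.80 ft²·°F·h/BTU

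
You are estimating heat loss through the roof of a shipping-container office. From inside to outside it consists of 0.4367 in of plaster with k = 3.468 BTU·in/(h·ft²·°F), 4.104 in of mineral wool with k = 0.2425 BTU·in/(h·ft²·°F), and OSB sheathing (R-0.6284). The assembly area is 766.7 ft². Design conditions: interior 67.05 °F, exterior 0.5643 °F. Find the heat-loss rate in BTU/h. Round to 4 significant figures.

0.4367/3.468 = 0.12592
4.104/0.2425 = 16.924
R_total = 0.12592 + 16.924 + 0.6284 = 17.678 ft²·°F·h/BTU
Q = A·ΔT/R = 766.7 × (67.05 − 0.5643) / 17.678 = 2883.5 BTU/h

2883 BTU/h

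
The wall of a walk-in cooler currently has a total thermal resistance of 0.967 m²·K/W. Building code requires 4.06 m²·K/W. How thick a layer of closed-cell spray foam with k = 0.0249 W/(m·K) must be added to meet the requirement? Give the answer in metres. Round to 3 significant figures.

0.0770 m

ΔR = 4.06 − 0.967 = 3.093 m²·K/W
L = ΔR × k = 3.093 × 0.0249 = 0.07702 m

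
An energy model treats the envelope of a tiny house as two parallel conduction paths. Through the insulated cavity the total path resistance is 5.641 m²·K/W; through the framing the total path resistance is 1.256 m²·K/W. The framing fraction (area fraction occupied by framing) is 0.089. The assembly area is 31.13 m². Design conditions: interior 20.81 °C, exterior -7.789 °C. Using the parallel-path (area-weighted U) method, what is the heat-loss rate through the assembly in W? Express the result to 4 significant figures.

U_eff = 0.911/5.641 + 0.089/1.256 = 0.1615 + 0.07086 = 0.23236
R_eff = 1/U_eff = 4.3037 m²·K/W
Q = 31.13 × (20.81 − (-7.789)) / 4.3037 = 206.86 W

206.9 W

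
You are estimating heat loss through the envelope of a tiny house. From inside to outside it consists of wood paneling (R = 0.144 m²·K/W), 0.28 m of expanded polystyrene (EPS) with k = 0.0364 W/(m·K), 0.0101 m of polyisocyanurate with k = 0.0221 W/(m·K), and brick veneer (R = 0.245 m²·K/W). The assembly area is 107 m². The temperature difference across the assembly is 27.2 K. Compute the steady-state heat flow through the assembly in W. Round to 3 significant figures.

341 W

0.28/0.0364 = 7.692
0.0101/0.0221 = 0.457
R_total = 0.144 + 7.692 + 0.457 + 0.245 = 8.538 m²·K/W
Q = A·ΔT/R = 107 × 27.2 / 8.538 = 340.9 W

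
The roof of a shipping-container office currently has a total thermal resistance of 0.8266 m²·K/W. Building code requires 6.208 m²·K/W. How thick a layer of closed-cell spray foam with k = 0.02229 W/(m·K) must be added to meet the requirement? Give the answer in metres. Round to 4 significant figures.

ΔR = 6.208 − 0.8266 = 5.3814 m²·K/W
L = ΔR × k = 5.3814 × 0.02229 = 0.11995 m

0.1200 m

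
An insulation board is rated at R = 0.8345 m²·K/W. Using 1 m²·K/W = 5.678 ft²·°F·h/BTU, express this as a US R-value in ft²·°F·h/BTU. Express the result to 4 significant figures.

R_US = 0.8345 × 5.678 = 4.7383

4.738 ft²·°F·h/BTU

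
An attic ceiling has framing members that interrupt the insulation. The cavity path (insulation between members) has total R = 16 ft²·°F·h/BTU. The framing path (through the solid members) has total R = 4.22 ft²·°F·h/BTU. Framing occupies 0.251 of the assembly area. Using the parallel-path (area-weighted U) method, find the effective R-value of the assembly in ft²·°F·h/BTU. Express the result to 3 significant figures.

9.41 ft²·°F·h/BTU

U_eff = 0.749/16 + 0.251/4.22 = 0.04681 + 0.05948 = 0.1063
R_eff = 1/U_eff = 9.408 ft²·°F·h/BTU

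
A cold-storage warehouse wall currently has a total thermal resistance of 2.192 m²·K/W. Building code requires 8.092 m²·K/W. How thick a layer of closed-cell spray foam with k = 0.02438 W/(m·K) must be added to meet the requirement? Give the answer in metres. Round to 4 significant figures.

ΔR = 8.092 − 2.192 = 5.9 m²·K/W
L = ΔR × k = 5.9 × 0.02438 = 0.14384 m

0.1438 m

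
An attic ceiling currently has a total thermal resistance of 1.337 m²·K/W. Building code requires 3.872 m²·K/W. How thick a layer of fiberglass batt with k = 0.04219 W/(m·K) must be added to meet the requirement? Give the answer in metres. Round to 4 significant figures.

0.1070 m

ΔR = 3.872 − 1.337 = 2.535 m²·K/W
L = ΔR × k = 2.535 × 0.04219 = 0.10695 m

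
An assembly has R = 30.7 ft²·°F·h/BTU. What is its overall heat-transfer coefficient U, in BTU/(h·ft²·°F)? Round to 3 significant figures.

U = 1/R = 1/30.7 = 0.03257

0.0326 BTU/(h·ft²·°F)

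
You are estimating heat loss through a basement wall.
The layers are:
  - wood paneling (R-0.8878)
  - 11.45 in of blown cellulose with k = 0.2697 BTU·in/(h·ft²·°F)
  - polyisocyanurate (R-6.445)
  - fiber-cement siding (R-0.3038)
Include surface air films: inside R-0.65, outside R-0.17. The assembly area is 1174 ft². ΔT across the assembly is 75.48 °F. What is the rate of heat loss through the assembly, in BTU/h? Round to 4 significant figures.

1741 BTU/h

11.45/0.2697 = 42.455
R_total = 0.65 + 0.8878 + 42.455 + 6.445 + 0.3038 + 0.17 = 50.911 ft²·°F·h/BTU
Q = A·ΔT/R = 1174 × 75.48 / 50.911 = 1740.6 BTU/h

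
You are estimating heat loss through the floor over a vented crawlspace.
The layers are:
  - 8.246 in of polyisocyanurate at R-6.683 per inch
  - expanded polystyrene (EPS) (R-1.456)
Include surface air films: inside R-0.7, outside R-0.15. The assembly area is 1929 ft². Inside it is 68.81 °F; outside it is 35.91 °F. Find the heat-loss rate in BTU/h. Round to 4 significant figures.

1105 BTU/h

8.246 × 6.683 = 55.108
R_total = 0.7 + 55.108 + 1.456 + 0.15 = 57.414 ft²·°F·h/BTU
Q = A·ΔT/R = 1929 × (68.81 − 35.91) / 57.414 = 1105.4 BTU/h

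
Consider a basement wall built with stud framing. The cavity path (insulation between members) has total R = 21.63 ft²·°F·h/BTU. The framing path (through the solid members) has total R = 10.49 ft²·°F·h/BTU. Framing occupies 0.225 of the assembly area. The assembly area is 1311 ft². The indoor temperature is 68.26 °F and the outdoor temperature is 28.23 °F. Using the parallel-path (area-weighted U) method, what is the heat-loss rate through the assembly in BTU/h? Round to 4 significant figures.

3006 BTU/h

U_eff = 0.775/21.63 + 0.225/10.49 = 0.03583 + 0.021449 = 0.057279
R_eff = 1/U_eff = 17.458 ft²·°F·h/BTU
Q = 1311 × (68.26 − 28.23) / 17.458 = 3006 BTU/h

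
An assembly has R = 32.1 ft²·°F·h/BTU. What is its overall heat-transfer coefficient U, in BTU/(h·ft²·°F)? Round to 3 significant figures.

U = 1/R = 1/32.1 = 0.03115

0.0312 BTU/(h·ft²·°F)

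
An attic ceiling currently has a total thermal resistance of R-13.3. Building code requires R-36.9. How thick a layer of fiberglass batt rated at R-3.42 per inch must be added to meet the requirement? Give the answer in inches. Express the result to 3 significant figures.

ΔR = 36.9 − 13.3 = 23.6 ft²·°F·h/BTU
L = ΔR / (R/in) = 23.6/3.42 = 6.901 in

6.90 in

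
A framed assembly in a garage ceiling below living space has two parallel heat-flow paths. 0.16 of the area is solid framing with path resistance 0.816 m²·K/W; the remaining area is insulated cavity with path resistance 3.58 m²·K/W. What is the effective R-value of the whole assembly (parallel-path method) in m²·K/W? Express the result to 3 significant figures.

2.32 m²·K/W

U_eff = 0.84/3.58 + 0.16/0.816 = 0.2346 + 0.1961 = 0.4307
R_eff = 1/U_eff = 2.322 m²·K/W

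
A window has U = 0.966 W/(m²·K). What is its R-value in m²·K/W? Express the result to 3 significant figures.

1.04 m²·K/W

R = 1/U = 1/0.966 = 1.035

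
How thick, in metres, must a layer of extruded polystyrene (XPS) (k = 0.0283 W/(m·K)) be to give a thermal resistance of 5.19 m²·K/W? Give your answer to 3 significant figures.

0.147 m

L = R·k = 5.19 × 0.0283 = 0.1469 m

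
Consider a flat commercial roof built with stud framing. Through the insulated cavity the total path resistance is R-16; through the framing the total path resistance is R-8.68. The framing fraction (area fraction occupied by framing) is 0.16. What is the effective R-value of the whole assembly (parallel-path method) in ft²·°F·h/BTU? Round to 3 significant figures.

14.1 ft²·°F·h/BTU

U_eff = 0.84/16 + 0.16/8.68 = 0.0525 + 0.01843 = 0.07093
R_eff = 1/U_eff = 14.1 ft²·°F·h/BTU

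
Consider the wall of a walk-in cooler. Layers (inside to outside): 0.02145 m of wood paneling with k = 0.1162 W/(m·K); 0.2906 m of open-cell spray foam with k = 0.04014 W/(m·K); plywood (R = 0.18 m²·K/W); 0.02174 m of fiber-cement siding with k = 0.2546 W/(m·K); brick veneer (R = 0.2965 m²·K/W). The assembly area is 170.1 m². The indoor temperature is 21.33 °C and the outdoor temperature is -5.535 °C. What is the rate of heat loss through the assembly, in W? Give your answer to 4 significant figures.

572.2 W

0.02145/0.1162 = 0.1846
0.2906/0.04014 = 7.2397
0.02174/0.2546 = 0.085389
R_total = 0.1846 + 7.2397 + 0.18 + 0.085389 + 0.2965 = 7.9861 m²·K/W
Q = A·ΔT/R = 170.1 × (21.33 − (-5.535)) / 7.9861 = 572.21 W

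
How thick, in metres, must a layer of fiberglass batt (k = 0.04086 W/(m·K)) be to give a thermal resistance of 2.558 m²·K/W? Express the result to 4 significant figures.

L = R·k = 2.558 × 0.04086 = 0.10452 m

0.1045 m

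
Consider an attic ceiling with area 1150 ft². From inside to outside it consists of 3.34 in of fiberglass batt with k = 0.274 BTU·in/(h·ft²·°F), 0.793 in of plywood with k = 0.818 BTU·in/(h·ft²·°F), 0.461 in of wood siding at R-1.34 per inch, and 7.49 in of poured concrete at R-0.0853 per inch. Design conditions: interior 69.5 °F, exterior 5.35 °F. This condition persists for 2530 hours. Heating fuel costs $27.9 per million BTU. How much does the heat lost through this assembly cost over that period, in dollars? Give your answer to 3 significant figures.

361 dollars

3.34/0.274 = 12.19
0.793/0.818 = 0.9694
0.461 × 1.34 = 0.6177
7.49 × 0.0853 = 0.6389
R_total = 12.19 + 0.9694 + 0.6177 + 0.6389 = 14.42 ft²·°F·h/BTU
Q = 1150 × (69.5 − 5.35) / 14.42 = 5117 BTU/h
E = 5117 × 2530 = 12950000 BTU
Cost = 12950000/10⁶ × 27.9 = $361.2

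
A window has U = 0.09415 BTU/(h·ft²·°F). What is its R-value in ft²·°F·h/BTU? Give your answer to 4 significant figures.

10.62 ft²·°F·h/BTU

R = 1/U = 1/0.09415 = 10.621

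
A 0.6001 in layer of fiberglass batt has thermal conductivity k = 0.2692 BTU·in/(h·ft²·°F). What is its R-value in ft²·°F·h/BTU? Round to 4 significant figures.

R = L/k = 0.6001/0.2692 = 2.2292 ft²·°F·h/BTU

2.229 ft²·°F·h/BTU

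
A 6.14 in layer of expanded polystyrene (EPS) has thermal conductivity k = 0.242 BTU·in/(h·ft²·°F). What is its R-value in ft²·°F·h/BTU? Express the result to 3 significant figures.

R = L/k = 6.14/0.242 = 25.37 ft²·°F·h/BTU

25.4 ft²·°F·h/BTU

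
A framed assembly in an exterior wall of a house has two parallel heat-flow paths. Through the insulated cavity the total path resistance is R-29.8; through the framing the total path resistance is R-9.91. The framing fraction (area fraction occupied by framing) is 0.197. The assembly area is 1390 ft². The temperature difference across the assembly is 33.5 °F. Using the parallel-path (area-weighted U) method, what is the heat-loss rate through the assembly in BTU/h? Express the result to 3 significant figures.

U_eff = 0.803/29.8 + 0.197/9.91 = 0.02695 + 0.01988 = 0.04683
R_eff = 1/U_eff = 21.36 ft²·°F·h/BTU
Q = 1390 × 33.5 / 21.36 = 2180 BTU/h

2180 BTU/h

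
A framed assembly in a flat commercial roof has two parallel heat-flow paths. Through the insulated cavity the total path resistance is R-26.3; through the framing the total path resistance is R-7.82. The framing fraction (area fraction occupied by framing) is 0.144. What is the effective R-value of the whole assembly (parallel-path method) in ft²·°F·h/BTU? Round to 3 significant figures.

19.6 ft²·°F·h/BTU

U_eff = 0.856/26.3 + 0.144/7.82 = 0.03255 + 0.01841 = 0.05096
R_eff = 1/U_eff = 19.62 ft²·°F·h/BTU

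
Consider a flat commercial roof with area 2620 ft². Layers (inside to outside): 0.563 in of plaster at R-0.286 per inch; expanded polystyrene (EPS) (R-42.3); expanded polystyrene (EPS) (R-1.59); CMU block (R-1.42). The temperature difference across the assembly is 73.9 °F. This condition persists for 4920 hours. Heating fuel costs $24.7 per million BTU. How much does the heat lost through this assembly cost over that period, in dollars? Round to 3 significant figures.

517 dollars

0.563 × 0.286 = 0.161
R_total = 0.161 + 42.3 + 1.59 + 1.42 = 45.47 ft²·°F·h/BTU
Q = 2620 × 73.9 / 45.47 = 4258 BTU/h
E = 4258 × 4920 = 20950000 BTU
Cost = 20950000/10⁶ × 24.7 = $517.5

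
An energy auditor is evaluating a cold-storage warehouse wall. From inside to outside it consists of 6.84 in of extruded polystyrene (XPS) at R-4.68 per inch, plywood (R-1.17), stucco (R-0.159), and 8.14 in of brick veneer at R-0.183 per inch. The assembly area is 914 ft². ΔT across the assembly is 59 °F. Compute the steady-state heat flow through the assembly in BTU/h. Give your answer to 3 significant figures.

1550 BTU/h

6.84 × 4.68 = 32.01
8.14 × 0.183 = 1.49
R_total = 32.01 + 1.17 + 0.159 + 1.49 = 34.83 ft²·°F·h/BTU
Q = A·ΔT/R = 914 × 59 / 34.83 = 1548 BTU/h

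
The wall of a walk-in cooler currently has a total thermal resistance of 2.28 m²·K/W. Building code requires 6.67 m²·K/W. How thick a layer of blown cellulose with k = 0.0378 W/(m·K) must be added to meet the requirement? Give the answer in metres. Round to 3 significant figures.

ΔR = 6.67 − 2.28 = 4.39 m²·K/W
L = ΔR × k = 4.39 × 0.0378 = 0.1659 m

0.166 m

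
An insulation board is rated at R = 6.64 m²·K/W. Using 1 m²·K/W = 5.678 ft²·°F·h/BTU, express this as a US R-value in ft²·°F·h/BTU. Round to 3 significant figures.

37.7 ft²·°F·h/BTU

R_US = 6.64 × 5.678 = 37.7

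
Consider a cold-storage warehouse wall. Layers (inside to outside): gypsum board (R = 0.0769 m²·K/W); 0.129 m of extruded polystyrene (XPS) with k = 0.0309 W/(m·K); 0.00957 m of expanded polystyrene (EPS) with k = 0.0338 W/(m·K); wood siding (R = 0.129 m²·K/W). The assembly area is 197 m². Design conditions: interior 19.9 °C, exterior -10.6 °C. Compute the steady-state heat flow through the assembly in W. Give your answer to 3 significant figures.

0.129/0.0309 = 4.175
0.00957/0.0338 = 0.2831
R_total = 0.0769 + 4.175 + 0.2831 + 0.129 = 4.664 m²·K/W
Q = A·ΔT/R = 197 × (19.9 − (-10.6)) / 4.664 = 1288 W

1290 W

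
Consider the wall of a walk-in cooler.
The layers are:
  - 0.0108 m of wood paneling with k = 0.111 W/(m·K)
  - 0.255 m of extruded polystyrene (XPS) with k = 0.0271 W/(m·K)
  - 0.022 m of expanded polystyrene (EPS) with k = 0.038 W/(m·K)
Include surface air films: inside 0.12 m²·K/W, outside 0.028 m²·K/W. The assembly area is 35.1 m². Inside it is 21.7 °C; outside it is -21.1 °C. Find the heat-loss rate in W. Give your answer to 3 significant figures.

0.0108/0.111 = 0.0973
0.255/0.0271 = 9.41
0.022/0.038 = 0.5789
R_total = 0.12 + 0.0973 + 9.41 + 0.5789 + 0.028 = 10.23 m²·K/W
Q = A·ΔT/R = 35.1 × (21.7 − (-21.1)) / 10.23 = 146.8 W

147 W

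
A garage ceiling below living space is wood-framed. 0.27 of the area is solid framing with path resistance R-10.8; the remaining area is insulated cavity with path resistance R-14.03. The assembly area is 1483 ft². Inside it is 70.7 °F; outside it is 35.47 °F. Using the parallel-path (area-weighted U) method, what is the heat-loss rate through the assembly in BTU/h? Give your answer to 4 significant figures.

4025 BTU/h

U_eff = 0.73/14.03 + 0.27/10.8 = 0.052031 + 0.025 = 0.077031
R_eff = 1/U_eff = 12.982 ft²·°F·h/BTU
Q = 1483 × (70.7 − 35.47) / 12.982 = 4024.6 BTU/h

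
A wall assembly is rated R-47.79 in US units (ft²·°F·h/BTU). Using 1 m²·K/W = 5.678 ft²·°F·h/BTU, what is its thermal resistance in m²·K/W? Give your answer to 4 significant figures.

R_SI = 47.79/5.678 = 8.4167

8.417 m²·K/W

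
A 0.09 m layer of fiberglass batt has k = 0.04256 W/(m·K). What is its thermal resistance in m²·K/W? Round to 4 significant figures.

R = L/k = 0.09/0.04256 = 2.1147 m²·K/W

2.115 m²·K/W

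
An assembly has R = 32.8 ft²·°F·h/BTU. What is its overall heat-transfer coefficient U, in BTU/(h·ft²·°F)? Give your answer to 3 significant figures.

U = 1/R = 1/32.8 = 0.03049

0.0305 BTU/(h·ft²·°F)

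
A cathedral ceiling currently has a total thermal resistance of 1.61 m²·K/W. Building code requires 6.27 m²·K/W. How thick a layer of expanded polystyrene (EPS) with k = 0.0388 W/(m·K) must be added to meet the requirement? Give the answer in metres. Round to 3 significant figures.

ΔR = 6.27 − 1.61 = 4.66 m²·K/W
L = ΔR × k = 4.66 × 0.0388 = 0.1808 m

0.181 m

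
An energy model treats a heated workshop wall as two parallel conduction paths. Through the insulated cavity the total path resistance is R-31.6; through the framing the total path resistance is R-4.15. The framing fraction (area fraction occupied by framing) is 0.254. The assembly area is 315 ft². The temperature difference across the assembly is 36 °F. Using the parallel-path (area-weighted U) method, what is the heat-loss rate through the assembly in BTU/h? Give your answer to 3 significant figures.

962 BTU/h

U_eff = 0.746/31.6 + 0.254/4.15 = 0.02361 + 0.0612 = 0.08481
R_eff = 1/U_eff = 11.79 ft²·°F·h/BTU
Q = 315 × 36 / 11.79 = 961.8 BTU/h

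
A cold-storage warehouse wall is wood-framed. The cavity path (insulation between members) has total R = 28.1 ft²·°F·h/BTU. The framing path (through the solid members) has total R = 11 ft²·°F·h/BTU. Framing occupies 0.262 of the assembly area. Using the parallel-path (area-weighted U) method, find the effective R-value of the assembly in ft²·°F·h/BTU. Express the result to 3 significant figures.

20.0 ft²·°F·h/BTU

U_eff = 0.738/28.1 + 0.262/11 = 0.02626 + 0.02382 = 0.05008
R_eff = 1/U_eff = 19.97 ft²·°F·h/BTU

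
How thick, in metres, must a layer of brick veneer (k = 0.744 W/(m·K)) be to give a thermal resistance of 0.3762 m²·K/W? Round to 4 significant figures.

L = R·k = 0.3762 × 0.744 = 0.27989 m

0.2799 m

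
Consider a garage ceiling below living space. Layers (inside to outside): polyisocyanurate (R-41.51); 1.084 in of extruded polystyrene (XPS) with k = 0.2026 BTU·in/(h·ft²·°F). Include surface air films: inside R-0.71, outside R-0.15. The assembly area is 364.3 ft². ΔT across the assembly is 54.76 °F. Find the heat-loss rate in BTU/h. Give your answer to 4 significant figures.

418.0 BTU/h

1.084/0.2026 = 5.3504
R_total = 0.71 + 41.51 + 5.3504 + 0.15 = 47.72 ft²·°F·h/BTU
Q = A·ΔT/R = 364.3 × 54.76 / 47.72 = 418.04 BTU/h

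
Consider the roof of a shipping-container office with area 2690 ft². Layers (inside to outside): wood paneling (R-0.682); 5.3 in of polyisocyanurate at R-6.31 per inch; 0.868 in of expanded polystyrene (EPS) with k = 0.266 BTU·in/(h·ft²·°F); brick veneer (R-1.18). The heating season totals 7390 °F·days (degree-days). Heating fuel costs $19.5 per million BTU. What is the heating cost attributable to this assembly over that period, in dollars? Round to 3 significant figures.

5.3 × 6.31 = 33.44
0.868/0.266 = 3.263
R_total = 0.682 + 33.44 + 3.263 + 1.18 = 38.57 ft²·°F·h/BTU
E = A × HDD × 24 / R = 2690 × 7390 × 24 / 38.57 = 12370000 BTU
Cost = 12370000/10⁶ × 19.5 = $241.2

241 dollars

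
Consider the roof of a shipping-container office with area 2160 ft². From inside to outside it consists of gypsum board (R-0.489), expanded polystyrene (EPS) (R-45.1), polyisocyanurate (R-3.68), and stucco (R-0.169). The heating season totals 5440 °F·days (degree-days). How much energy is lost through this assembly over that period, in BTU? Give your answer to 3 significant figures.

5700000 BTU

R_total = 0.489 + 45.1 + 3.68 + 0.169 = 49.44 ft²·°F·h/BTU
E = A × HDD × 24 / R = 2160 × 5440 × 24 / 49.44 = 5704000 BTU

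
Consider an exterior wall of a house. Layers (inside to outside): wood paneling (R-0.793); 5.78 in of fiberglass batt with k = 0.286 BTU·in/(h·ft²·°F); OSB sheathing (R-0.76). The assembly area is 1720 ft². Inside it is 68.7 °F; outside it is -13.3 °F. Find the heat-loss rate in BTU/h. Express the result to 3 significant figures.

5.78/0.286 = 20.21
R_total = 0.793 + 20.21 + 0.76 = 21.76 ft²·°F·h/BTU
Q = A·ΔT/R = 1720 × (68.7 − (-13.3)) / 21.76 = 6481 BTU/h

6480 BTU/h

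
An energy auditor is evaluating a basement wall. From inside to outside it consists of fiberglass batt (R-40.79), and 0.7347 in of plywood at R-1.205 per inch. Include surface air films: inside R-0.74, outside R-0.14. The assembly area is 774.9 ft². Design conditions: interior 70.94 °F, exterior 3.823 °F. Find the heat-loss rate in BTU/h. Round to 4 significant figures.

1222 BTU/h

0.7347 × 1.205 = 0.88531
R_total = 0.74 + 40.79 + 0.88531 + 0.14 = 42.555 ft²·°F·h/BTU
Q = A·ΔT/R = 774.9 × (70.94 − 3.823) / 42.555 = 1222.1 BTU/h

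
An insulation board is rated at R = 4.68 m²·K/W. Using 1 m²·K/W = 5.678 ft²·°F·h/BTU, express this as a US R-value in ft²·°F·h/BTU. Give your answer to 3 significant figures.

26.6 ft²·°F·h/BTU

R_US = 4.68 × 5.678 = 26.57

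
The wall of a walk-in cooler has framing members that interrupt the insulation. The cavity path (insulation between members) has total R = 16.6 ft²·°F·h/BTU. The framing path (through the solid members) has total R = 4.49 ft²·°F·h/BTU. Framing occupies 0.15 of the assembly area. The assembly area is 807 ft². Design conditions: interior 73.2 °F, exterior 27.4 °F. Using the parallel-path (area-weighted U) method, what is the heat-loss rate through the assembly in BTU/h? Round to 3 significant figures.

U_eff = 0.85/16.6 + 0.15/4.49 = 0.0512 + 0.03341 = 0.08461
R_eff = 1/U_eff = 11.82 ft²·°F·h/BTU
Q = 807 × (73.2 − 27.4) / 11.82 = 3127 BTU/h

3130 BTU/h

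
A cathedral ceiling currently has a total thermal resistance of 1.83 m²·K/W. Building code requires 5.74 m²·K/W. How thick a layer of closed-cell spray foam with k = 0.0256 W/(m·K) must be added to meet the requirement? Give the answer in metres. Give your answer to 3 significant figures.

ΔR = 5.74 − 1.83 = 3.91 m²·K/W
L = ΔR × k = 3.91 × 0.0256 = 0.1001 m

0.100 m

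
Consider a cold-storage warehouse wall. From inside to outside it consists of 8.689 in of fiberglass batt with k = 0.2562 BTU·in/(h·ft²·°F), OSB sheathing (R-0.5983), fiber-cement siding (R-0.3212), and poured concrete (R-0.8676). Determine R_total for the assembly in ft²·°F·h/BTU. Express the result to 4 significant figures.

35.70 ft²·°F·h/BTU

8.689/0.2562 = 33.915
R_total = 33.915 + 0.5983 + 0.3212 + 0.8676 = 35.702 ft²·°F·h/BTU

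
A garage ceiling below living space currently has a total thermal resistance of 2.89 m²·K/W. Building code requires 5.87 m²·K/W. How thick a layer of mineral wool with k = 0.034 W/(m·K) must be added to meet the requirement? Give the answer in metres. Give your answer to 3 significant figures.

ΔR = 5.87 − 2.89 = 2.98 m²·K/W
L = ΔR × k = 2.98 × 0.034 = 0.1013 m

0.101 m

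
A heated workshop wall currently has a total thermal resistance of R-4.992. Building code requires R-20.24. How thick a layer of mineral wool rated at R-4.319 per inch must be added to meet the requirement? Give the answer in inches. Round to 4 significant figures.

ΔR = 20.24 − 4.992 = 15.248 ft²·°F·h/BTU
L = ΔR / (R/in) = 15.248/4.319 = 3.5304 in

3.530 in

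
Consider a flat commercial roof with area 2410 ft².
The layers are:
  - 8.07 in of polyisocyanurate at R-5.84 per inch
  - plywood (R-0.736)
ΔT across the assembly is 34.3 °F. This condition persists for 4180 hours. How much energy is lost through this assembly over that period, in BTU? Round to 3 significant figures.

8.07 × 5.84 = 47.13
R_total = 47.13 + 0.736 = 47.86 ft²·°F·h/BTU
Q = 2410 × 34.3 / 47.86 = 1727 BTU/h
E = 1727 × 4180 = 7219000 BTU

7220000 BTU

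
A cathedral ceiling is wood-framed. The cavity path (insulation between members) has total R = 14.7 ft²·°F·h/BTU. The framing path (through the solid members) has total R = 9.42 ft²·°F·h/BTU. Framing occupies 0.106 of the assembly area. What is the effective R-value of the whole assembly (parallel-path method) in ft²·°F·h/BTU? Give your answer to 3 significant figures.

U_eff = 0.894/14.7 + 0.106/9.42 = 0.06082 + 0.01125 = 0.07207
R_eff = 1/U_eff = 13.88 ft²·°F·h/BTU

13.9 ft²·°F·h/BTU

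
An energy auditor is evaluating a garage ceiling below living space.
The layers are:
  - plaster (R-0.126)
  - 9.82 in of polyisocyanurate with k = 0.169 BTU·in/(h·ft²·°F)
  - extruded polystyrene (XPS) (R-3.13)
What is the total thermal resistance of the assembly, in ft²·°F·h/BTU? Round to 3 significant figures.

61.4 ft²·°F·h/BTU

9.82/0.169 = 58.11
R_total = 0.126 + 58.11 + 3.13 = 61.36 ft²·°F·h/BTU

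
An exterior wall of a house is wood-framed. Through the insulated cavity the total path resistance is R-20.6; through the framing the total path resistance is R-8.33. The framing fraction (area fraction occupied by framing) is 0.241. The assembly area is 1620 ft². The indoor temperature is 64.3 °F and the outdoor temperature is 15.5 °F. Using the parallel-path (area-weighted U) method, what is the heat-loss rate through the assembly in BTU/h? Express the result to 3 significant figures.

U_eff = 0.759/20.6 + 0.241/8.33 = 0.03684 + 0.02893 = 0.06578
R_eff = 1/U_eff = 15.2 ft²·°F·h/BTU
Q = 1620 × (64.3 − 15.5) / 15.2 = 5200 BTU/h

5200 BTU/h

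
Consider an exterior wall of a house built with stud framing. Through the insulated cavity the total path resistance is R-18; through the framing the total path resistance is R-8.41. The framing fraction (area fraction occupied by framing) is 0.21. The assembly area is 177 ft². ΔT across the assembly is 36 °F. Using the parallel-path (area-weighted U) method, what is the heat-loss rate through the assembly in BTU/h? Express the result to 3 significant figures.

439 BTU/h

U_eff = 0.79/18 + 0.21/8.41 = 0.04389 + 0.02497 = 0.06886
R_eff = 1/U_eff = 14.52 ft²·°F·h/BTU
Q = 177 × 36 / 14.52 = 438.8 BTU/h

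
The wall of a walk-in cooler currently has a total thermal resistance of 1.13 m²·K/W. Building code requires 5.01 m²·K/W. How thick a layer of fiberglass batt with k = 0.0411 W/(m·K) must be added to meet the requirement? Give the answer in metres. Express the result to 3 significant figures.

0.159 m

ΔR = 5.01 − 1.13 = 3.88 m²·K/W
L = ΔR × k = 3.88 × 0.0411 = 0.1595 m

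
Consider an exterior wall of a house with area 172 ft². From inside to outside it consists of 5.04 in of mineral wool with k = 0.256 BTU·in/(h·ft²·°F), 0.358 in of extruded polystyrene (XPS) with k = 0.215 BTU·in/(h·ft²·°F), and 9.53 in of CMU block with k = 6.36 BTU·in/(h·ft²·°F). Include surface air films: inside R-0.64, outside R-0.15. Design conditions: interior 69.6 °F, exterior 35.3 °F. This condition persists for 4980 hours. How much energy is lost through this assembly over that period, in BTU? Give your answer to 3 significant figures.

1240000 BTU

5.04/0.256 = 19.69
0.358/0.215 = 1.665
9.53/6.36 = 1.498
R_total = 0.64 + 19.69 + 1.665 + 1.498 + 0.15 = 23.64 ft²·°F·h/BTU
Q = 172 × (69.6 − 35.3) / 23.64 = 249.5 BTU/h
E = 249.5 × 4980 = 1243000 BTU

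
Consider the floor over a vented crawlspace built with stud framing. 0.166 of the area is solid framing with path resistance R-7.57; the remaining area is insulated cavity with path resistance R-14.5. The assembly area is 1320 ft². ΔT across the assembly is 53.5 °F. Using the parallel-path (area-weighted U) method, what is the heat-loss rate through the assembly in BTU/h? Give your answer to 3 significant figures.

U_eff = 0.834/14.5 + 0.166/7.57 = 0.05752 + 0.02193 = 0.07945
R_eff = 1/U_eff = 12.59 ft²·°F·h/BTU
Q = 1320 × 53.5 / 12.59 = 5610 BTU/h

5610 BTU/h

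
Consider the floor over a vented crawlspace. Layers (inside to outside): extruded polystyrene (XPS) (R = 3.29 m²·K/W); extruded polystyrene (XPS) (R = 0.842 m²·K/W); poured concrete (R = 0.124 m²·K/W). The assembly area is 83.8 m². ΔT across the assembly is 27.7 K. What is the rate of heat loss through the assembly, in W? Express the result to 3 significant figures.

545 W

R_total = 3.29 + 0.842 + 0.124 = 4.256 m²·K/W
Q = A·ΔT/R = 83.8 × 27.7 / 4.256 = 545.4 W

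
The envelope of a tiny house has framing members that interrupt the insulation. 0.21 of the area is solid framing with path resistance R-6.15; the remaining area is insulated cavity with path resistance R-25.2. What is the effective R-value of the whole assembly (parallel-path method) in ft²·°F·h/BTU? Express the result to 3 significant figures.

15.3 ft²·°F·h/BTU

U_eff = 0.79/25.2 + 0.21/6.15 = 0.03135 + 0.03415 = 0.0655
R_eff = 1/U_eff = 15.27 ft²·°F·h/BTU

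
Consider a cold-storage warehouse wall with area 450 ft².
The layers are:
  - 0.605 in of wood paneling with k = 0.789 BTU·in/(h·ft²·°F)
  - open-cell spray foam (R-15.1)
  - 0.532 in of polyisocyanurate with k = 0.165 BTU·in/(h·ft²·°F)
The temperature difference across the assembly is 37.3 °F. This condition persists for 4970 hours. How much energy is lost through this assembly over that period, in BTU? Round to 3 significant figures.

4370000 BTU

0.605/0.789 = 0.7668
0.532/0.165 = 3.224
R_total = 0.7668 + 15.1 + 3.224 = 19.09 ft²·°F·h/BTU
Q = 450 × 37.3 / 19.09 = 879.2 BTU/h
E = 879.2 × 4970 = 4370000 BTU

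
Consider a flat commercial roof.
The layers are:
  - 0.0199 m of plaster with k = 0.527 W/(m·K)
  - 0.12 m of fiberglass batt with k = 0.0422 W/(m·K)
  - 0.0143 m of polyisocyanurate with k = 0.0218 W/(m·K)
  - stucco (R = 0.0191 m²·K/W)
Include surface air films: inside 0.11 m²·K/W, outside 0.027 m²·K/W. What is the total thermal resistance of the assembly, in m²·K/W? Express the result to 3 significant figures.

0.0199/0.527 = 0.03776
0.12/0.0422 = 2.844
0.0143/0.0218 = 0.656
R_total = 0.11 + 0.03776 + 2.844 + 0.656 + 0.0191 + 0.027 = 3.693 m²·K/W

3.69 m²·K/W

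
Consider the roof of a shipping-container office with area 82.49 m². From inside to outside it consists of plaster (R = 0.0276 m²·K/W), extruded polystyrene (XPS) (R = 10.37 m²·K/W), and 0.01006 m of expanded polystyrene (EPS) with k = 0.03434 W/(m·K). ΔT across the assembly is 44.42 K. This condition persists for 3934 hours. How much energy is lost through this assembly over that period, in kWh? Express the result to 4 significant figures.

0.01006/0.03434 = 0.29295
R_total = 0.0276 + 10.37 + 0.29295 = 10.691 m²·K/W
Q = 82.49 × 44.42 / 10.691 = 342.75 W
E = 342.75 W × 3934 h / 1000 = 1348.4 kWh

1348 kWh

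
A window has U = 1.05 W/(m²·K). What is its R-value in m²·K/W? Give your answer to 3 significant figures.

R = 1/U = 1/1.05 = 0.9524

0.952 m²·K/W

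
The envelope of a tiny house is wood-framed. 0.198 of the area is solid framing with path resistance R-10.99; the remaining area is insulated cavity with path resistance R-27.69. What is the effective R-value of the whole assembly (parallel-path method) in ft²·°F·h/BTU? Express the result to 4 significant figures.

U_eff = 0.802/27.69 + 0.198/10.99 = 0.028964 + 0.018016 = 0.04698
R_eff = 1/U_eff = 21.286 ft²·°F·h/BTU

21.29 ft²·°F·h/BTU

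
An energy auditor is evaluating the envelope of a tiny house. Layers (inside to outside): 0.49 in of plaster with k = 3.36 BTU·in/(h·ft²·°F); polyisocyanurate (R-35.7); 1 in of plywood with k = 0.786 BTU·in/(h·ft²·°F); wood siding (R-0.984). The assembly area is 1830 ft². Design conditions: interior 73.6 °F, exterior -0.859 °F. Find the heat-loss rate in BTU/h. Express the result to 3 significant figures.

3580 BTU/h

0.49/3.36 = 0.1458
1/0.786 = 1.272
R_total = 0.1458 + 35.7 + 1.272 + 0.984 = 38.1 ft²·°F·h/BTU
Q = A·ΔT/R = 1830 × (73.6 − (-0.859)) / 38.1 = 3576 BTU/h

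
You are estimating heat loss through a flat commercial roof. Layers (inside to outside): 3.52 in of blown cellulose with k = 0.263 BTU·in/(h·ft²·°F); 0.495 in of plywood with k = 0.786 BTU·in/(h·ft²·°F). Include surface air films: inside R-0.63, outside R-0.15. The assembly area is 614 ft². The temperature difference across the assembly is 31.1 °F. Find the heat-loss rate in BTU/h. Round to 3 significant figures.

3.52/0.263 = 13.38
0.495/0.786 = 0.6298
R_total = 0.63 + 13.38 + 0.6298 + 0.15 = 14.79 ft²·°F·h/BTU
Q = A·ΔT/R = 614 × 31.1 / 14.79 = 1291 BTU/h

1290 BTU/h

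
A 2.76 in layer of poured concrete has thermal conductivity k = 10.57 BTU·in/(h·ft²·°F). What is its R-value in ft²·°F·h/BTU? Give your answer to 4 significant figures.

0.2611 ft²·°F·h/BTU

R = L/k = 2.76/10.57 = 0.26112 ft²·°F·h/BTU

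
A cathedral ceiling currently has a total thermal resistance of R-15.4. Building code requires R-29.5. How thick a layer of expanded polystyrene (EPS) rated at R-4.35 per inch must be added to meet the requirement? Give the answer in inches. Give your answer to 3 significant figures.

ΔR = 29.5 − 15.4 = 14.1 ft²·°F·h/BTU
L = ΔR / (R/in) = 14.1/4.35 = 3.241 in

3.24 in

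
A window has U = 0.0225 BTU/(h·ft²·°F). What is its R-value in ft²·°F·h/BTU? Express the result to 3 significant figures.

44.4 ft²·°F·h/BTU

R = 1/U = 1/0.0225 = 44.44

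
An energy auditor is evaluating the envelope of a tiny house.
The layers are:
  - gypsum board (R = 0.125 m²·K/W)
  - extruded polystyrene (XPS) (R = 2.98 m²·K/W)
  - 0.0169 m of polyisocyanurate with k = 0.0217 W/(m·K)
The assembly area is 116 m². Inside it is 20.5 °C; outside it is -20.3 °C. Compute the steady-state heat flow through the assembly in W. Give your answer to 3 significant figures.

0.0169/0.0217 = 0.7788
R_total = 0.125 + 2.98 + 0.7788 = 3.884 m²·K/W
Q = A·ΔT/R = 116 × (20.5 − (-20.3)) / 3.884 = 1219 W

1220 W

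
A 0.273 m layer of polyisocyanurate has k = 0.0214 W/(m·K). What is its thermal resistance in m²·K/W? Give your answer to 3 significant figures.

12.8 m²·K/W

R = L/k = 0.273/0.0214 = 12.76 m²·K/W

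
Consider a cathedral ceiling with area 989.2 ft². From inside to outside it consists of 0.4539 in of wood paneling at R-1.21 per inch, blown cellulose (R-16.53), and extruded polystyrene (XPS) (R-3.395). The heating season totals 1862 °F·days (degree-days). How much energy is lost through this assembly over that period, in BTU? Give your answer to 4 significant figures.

0.4539 × 1.21 = 0.54922
R_total = 0.54922 + 16.53 + 3.395 = 20.474 ft²·°F·h/BTU
E = A × HDD × 24 / R = 989.2 × 1862 × 24 / 20.474 = 2159100 BTU

2159000 BTU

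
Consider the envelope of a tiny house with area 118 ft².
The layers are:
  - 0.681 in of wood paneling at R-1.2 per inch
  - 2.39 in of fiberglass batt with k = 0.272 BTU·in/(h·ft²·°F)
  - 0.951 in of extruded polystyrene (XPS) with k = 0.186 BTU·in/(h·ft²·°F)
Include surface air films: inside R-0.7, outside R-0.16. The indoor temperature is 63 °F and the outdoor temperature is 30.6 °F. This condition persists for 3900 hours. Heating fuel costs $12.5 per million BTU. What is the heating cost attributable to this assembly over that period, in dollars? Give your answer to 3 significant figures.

12.0 dollars

0.681 × 1.2 = 0.8172
2.39/0.272 = 8.787
0.951/0.186 = 5.113
R_total = 0.7 + 0.8172 + 8.787 + 5.113 + 0.16 = 15.58 ft²·°F·h/BTU
Q = 118 × (63 − 30.6) / 15.58 = 245.4 BTU/h
E = 245.4 × 3900 = 957200 BTU
Cost = 957200/10⁶ × 12.5 = $11.97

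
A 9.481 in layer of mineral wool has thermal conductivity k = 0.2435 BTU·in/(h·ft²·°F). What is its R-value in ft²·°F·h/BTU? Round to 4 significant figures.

38.94 ft²·°F·h/BTU

R = L/k = 9.481/0.2435 = 38.936 ft²·°F·h/BTU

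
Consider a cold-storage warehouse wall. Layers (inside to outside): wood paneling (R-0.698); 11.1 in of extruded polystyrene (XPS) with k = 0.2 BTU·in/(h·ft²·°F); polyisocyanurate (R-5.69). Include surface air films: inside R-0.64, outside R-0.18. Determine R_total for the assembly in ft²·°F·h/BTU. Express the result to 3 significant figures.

11.1/0.2 = 55.5
R_total = 0.64 + 0.698 + 55.5 + 5.69 + 0.18 = 62.71 ft²·°F·h/BTU

62.7 ft²·°F·h/BTU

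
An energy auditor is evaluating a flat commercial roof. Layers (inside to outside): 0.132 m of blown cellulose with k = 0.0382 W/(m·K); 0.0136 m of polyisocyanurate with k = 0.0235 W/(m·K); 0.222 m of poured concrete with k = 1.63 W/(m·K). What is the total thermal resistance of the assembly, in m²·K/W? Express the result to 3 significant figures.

4.17 m²·K/W

0.132/0.0382 = 3.455
0.0136/0.0235 = 0.5787
0.222/1.63 = 0.1362
R_total = 3.455 + 0.5787 + 0.1362 = 4.17 m²·K/W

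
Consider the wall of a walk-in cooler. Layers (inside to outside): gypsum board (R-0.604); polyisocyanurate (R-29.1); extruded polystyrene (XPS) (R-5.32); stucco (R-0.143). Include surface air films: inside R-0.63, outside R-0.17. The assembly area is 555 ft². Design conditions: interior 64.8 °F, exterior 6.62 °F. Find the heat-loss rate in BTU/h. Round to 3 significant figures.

898 BTU/h

R_total = 0.63 + 0.604 + 29.1 + 5.32 + 0.143 + 0.17 = 35.97 ft²·°F·h/BTU
Q = A·ΔT/R = 555 × (64.8 − 6.62) / 35.97 = 897.8 BTU/h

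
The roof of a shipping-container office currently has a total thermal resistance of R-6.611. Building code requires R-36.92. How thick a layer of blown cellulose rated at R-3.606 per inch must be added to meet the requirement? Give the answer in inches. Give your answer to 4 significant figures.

ΔR = 36.92 − 6.611 = 30.309 ft²·°F·h/BTU
L = ΔR / (R/in) = 30.309/3.606 = 8.4052 in

8.405 in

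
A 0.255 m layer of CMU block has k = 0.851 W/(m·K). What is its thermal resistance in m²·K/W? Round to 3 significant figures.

R = L/k = 0.255/0.851 = 0.2996 m²·K/W

0.300 m²·K/W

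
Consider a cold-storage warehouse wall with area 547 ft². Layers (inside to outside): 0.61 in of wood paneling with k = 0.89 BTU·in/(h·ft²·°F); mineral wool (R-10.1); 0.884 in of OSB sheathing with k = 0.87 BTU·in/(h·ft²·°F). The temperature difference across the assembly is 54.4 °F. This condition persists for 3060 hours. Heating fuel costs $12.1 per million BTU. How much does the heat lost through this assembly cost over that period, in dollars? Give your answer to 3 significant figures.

93.4 dollars

0.61/0.89 = 0.6854
0.884/0.87 = 1.016
R_total = 0.6854 + 10.1 + 1.016 = 11.8 ft²·°F·h/BTU
Q = 547 × 54.4 / 11.8 = 2521 BTU/h
E = 2521 × 3060 = 7716000 BTU
Cost = 7716000/10⁶ × 12.1 = $93.36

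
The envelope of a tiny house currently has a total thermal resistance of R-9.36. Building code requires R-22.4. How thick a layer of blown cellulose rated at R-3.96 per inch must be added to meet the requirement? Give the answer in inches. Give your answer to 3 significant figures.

ΔR = 22.4 − 9.36 = 13.04 ft²·°F·h/BTU
L = ΔR / (R/in) = 13.04/3.96 = 3.293 in

3.29 in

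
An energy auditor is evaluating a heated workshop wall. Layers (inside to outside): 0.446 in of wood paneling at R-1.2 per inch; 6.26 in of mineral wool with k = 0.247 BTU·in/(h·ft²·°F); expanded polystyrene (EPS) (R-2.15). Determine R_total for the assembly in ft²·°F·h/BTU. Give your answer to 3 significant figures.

28.0 ft²·°F·h/BTU

0.446 × 1.2 = 0.5352
6.26/0.247 = 25.34
R_total = 0.5352 + 25.34 + 2.15 = 28.03 ft²·°F·h/BTU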